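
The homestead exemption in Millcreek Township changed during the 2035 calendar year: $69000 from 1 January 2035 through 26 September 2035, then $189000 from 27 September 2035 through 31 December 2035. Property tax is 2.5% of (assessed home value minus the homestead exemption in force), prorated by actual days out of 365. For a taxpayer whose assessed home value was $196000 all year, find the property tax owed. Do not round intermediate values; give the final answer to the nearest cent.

1 January – 26 September 2035: 269 days, exemption $69000 → ($196000 − $69000) × 2.5% × 269/365 = $2339.9315
27 September – 31 December 2035: 96 days, exemption $189000 → ($196000 − $189000) × 2.5% × 96/365 = $46.0274
Total = $2385.9589

$2385.96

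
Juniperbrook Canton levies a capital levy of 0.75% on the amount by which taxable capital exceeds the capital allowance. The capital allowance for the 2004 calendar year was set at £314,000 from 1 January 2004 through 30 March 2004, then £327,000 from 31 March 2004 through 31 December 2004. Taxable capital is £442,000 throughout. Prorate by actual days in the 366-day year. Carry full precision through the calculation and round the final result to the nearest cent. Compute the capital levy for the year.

1 January – 30 March 2004: 90 days, exemption £314,000 → (£442,000 − £314,000) × 0.75% × 90/366 = £236.0656
31 March – 31 December 2004: 276 days, exemption £327,000 → (£442,000 − £327,000) × 0.75% × 276/366 = £650.4098
Total = £886.4754

£886.48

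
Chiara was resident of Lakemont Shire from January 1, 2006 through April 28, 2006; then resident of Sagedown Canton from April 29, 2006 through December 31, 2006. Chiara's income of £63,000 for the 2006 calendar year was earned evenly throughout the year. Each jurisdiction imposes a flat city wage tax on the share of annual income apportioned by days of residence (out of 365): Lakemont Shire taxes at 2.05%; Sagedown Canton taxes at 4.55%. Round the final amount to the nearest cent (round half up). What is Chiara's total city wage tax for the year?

Lakemont Shire, January 1 – April 28, 2006: 118 days → £63,000 × 2.05% × 118/365 = £417.5260
Sagedown Canton, April 29 – December 31, 2006: 247 days → £63,000 × 4.55% × 247/365 = £1,939.7959
Total = £2,357.3219

£2,357.32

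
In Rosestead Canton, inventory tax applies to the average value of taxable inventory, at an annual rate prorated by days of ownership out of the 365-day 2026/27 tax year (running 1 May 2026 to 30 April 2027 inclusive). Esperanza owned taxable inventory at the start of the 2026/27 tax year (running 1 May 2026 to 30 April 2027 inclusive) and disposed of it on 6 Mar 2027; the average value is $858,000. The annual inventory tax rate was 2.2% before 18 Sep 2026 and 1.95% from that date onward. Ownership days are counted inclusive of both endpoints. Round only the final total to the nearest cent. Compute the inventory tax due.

1 May – 17 Sep 2026: 140 days at 2.2% → $858,000 × 2.2% × 140/365 = $7,240.1096
18 Sep 2026 – 6 Mar 2027: 170 days at 1.95% → $858,000 × 1.95% × 170/365 = $7,792.5205
Total = $15,032.6301

$15,032.63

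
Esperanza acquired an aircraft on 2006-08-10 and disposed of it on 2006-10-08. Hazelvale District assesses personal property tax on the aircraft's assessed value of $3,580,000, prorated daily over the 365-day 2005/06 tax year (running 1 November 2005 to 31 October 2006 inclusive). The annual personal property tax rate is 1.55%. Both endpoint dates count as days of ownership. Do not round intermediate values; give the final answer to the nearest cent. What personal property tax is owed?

$9,121.64

Days held (2006-08-10 to 2006-10-08): 60 out of 365
Tax = $3,580,000 × 1.55% × 60/365 = $9,121.6438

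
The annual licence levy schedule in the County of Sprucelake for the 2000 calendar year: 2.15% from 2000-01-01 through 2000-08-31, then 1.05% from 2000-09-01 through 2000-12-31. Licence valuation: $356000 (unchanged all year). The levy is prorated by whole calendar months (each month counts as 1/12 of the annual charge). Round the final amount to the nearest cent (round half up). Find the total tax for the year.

$6348.67

2000-01-01 to 2000-08-31: 8 months at 2.15% → $356000 × 2.15% × 8/12 = $5102.6667
2000-09-01 to 2000-12-31: 4 months at 1.05% → $356000 × 1.05% × 4/12 = $1246.0000
Total = $6348.6667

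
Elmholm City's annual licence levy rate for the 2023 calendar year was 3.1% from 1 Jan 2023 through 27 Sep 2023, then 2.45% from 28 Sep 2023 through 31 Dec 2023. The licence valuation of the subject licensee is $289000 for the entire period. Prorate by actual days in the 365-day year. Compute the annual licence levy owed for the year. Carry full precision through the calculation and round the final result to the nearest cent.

1 Jan – 27 Sep 2023: 270 days at 3.1% → $289000 × 3.1% × 270/365 = $6627.2055
28 Sep – 31 Dec 2023: 95 days at 2.45% → $289000 × 2.45% × 95/365 = $1842.8699
Total = $8470.0753

$8470.08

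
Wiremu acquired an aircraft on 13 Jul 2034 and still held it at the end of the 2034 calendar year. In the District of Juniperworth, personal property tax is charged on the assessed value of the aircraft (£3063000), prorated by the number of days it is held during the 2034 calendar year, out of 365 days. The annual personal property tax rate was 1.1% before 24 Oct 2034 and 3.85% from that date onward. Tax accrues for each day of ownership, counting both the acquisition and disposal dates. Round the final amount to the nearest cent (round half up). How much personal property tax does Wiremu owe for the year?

13 Jul – 23 Oct 2034: 103 days at 1.1% → £3063000 × 1.1% × 103/365 = £9507.8877
24 Oct – 31 Dec 2034: 69 days at 3.85% → £3063000 × 3.85% × 69/365 = £22292.7658
Total = £31800.6534

£31800.65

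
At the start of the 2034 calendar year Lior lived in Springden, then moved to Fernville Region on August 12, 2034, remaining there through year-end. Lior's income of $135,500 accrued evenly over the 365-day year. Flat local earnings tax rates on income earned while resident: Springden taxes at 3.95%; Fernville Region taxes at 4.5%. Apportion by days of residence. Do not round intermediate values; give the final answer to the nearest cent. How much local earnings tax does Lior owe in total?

Springden, January 1 – August 11, 2034: 223 days → $135,500 × 3.95% × 223/365 = $3,270.0048
Fernville Region, August 12 – December 31, 2034: 142 days → $135,500 × 4.5% × 142/365 = $2,372.1781
Total = $5,642.1829

$5,642.18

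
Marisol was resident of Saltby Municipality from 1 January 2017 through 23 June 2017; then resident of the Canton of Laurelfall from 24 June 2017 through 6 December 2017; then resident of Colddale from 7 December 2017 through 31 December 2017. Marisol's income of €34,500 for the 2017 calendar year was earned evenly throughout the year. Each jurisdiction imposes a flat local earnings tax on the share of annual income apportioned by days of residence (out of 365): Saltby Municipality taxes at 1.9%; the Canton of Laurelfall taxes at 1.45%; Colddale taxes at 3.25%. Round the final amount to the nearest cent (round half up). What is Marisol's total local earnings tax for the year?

€616.79

Saltby Municipality, 1 January – 23 June 2017: 174 days → €34,500 × 1.9% × 174/365 = €312.4849
The Canton of Laurelfall, 24 June – 6 December 2017: 166 days → €34,500 × 1.45% × 166/365 = €227.5110
Colddale, 7 December – 31 December 2017: 25 days → €34,500 × 3.25% × 25/365 = €76.7979
Total = €616.7938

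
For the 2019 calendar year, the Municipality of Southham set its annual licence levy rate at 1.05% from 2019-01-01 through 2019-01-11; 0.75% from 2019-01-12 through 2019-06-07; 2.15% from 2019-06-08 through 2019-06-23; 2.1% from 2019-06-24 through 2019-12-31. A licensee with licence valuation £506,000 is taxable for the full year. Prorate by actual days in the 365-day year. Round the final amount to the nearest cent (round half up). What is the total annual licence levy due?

2019-01-01 to 2019-01-11: 11 days at 1.05% → £506,000 × 1.05% × 11/365 = £160.1178
2019-01-12 to 2019-06-07: 147 days at 0.75% → £506,000 × 0.75% × 147/365 = £1,528.3973
2019-06-08 to 2019-06-23: 16 days at 2.15% → £506,000 × 2.15% × 16/365 = £476.8877
2019-06-24 to 2019-12-31: 191 days at 2.1% → £506,000 × 2.1% × 191/365 = £5,560.4548
Total = £7,725.8575

£7,725.86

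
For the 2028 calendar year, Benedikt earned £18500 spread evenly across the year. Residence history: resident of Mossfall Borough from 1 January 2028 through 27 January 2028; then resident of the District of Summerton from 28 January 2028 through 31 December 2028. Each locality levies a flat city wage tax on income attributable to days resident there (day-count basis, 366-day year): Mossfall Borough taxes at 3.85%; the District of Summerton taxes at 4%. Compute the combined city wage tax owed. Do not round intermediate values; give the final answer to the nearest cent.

Mossfall Borough, 1 January – 27 January 2028: 27 days → £18500 × 3.85% × 27/366 = £52.5430
The District of Summerton, 28 January – 31 December 2028: 339 days → £18500 × 4% × 339/366 = £685.4098
Total = £737.9529

£737.95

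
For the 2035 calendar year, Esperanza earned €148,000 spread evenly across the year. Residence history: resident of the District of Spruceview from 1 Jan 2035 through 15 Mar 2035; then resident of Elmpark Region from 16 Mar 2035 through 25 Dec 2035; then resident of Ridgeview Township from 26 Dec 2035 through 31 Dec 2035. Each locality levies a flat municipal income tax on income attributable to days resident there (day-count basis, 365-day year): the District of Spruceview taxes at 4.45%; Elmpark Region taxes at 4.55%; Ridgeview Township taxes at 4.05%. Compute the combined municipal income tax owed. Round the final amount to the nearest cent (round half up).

€6,691.83

The District of Spruceview, 1 Jan – 15 Mar 2035: 74 days → €148,000 × 4.45% × 74/365 = €1,335.2438
Elmpark Region, 16 Mar – 25 Dec 2035: 285 days → €148,000 × 4.55% × 285/365 = €5,258.0548
Ridgeview Township, 26 Dec – 31 Dec 2035: 6 days → €148,000 × 4.05% × 6/365 = €98.5315
Total = €6,691.8301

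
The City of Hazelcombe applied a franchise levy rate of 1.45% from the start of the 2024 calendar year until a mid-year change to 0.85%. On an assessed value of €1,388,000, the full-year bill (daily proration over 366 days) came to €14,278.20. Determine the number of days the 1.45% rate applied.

109 days

Let d = days at the first rate; then 366 − d days at the second rate.
€1,388,000 × [1.45%·d + 0.85%·(366−d)] / 366 = €14,278.20
Solving gives d = 109, so the new rate took effect on 19 Apr 2024.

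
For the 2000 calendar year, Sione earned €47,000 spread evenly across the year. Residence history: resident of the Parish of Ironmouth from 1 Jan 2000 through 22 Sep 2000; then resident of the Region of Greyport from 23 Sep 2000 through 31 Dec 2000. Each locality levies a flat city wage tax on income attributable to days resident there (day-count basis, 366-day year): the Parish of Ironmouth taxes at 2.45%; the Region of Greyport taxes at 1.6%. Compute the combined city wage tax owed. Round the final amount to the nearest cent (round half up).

The Parish of Ironmouth, 1 Jan – 22 Sep 2000: 266 days → €47,000 × 2.45% × 266/366 = €836.8825
The Region of Greyport, 23 Sep – 31 Dec 2000: 100 days → €47,000 × 1.6% × 100/366 = €205.4645
Total = €1,042.3470

€1,042.35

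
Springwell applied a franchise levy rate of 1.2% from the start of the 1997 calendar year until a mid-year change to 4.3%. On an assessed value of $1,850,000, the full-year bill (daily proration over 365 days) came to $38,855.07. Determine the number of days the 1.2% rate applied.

Let d = days at the first rate; then 365 − d days at the second rate.
$1,850,000 × [1.2%·d + 4.3%·(365−d)] / 365 = $38,855.07
Solving gives d = 259, so the new rate took effect on 17 Sep 1997.

259 days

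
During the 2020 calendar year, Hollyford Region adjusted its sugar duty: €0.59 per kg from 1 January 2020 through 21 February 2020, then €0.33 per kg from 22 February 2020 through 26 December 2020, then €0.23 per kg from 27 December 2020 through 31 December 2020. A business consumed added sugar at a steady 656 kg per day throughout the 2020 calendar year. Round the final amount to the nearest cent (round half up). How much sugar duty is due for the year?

1 January – 21 February 2020: 52 days × 656 kg/day = 34,112 kg at €0.59/kg → €20,126.08
22 February – 26 December 2020: 309 days × 656 kg/day = 202,704 kg at €0.33/kg → €66,892.32
27 December – 31 December 2020: 5 days × 656 kg/day = 3,280 kg at €0.23/kg → €754.40

€87,772.80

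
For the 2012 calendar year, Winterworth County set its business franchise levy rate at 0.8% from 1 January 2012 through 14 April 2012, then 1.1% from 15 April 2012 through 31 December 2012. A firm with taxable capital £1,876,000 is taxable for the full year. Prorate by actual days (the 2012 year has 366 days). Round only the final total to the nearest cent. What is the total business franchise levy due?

1 January – 14 April 2012: 105 days at 0.8% → £1,876,000 × 0.8% × 105/366 = £4,305.5738
15 April – 31 December 2012: 261 days at 1.1% → £1,876,000 × 1.1% × 261/366 = £14,715.8361
Total = £19,021.4098

£19,021.41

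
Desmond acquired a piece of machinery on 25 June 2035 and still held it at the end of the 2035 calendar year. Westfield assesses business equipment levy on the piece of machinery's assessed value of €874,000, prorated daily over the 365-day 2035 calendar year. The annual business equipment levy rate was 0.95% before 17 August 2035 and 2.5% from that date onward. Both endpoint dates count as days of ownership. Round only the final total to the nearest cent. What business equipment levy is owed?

25 June – 16 August 2035: 53 days at 0.95% → €874,000 × 0.95% × 53/365 = €1,205.6411
17 August – 31 December 2035: 137 days at 2.5% → €874,000 × 2.5% × 137/365 = €8,201.2329
Total = €9,406.8740

€9,406.87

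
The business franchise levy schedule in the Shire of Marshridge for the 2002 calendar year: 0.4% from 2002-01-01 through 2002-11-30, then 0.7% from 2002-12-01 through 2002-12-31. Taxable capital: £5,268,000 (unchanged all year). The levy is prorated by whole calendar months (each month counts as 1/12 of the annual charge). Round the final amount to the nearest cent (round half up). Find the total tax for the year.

£22,389.00

2002-01-01 to 2002-11-30: 11 months at 0.4% → £5,268,000 × 0.4% × 11/12 = £19,316.0000
2002-12-01 to 2002-12-31: 1 month at 0.7% → £5,268,000 × 0.7% × 1/12 = £3,073.0000
Total = £22,389.0000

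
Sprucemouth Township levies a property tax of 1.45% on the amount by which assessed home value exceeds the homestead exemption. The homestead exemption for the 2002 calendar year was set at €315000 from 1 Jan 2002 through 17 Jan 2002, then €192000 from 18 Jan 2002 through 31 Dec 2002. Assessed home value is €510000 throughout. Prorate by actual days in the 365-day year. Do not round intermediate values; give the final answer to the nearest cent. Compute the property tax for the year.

1 Jan – 17 Jan 2002: 17 days, exemption €315000 → (€510000 − €315000) × 1.45% × 17/365 = €131.6918
18 Jan – 31 Dec 2002: 348 days, exemption €192000 → (€510000 − €192000) × 1.45% × 348/365 = €4396.2411
Total = €4527.9329

€4527.93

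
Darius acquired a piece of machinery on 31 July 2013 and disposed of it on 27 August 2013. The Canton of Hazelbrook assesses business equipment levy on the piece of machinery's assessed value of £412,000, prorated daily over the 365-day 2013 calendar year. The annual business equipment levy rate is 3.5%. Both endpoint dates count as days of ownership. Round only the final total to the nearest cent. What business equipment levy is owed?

£1,106.19

Days held (31 July – 27 August 2013): 28 out of 365
Tax = £412,000 × 3.5% × 28/365 = £1,106.1918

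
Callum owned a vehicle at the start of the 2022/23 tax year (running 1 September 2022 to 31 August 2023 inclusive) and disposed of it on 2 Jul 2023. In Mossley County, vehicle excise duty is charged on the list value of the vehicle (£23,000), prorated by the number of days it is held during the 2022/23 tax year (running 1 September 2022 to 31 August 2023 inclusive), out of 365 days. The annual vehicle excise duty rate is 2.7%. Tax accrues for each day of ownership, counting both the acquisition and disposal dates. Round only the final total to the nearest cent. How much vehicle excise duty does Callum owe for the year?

£518.92

Days held (1 Sep 2022 – 2 Jul 2023): 305 out of 365
Tax = £23,000 × 2.7% × 305/365 = £518.9178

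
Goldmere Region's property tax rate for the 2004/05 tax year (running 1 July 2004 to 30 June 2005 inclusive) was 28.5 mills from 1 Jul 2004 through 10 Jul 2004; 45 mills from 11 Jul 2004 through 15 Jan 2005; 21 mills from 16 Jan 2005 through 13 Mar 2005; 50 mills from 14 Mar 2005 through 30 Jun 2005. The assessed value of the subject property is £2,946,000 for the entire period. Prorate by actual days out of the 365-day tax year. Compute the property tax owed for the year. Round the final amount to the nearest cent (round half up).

1 Jul – 10 Jul 2004: 10 days at 28.5 mills → £2,946,000 × 2.85% × 10/365 = £2,300.3014
11 Jul 2004 – 15 Jan 2005: 189 days at 45 mills → £2,946,000 × 4.5% × 189/365 = £68,645.8356
16 Jan – 13 Mar 2005: 57 days at 21 mills → £2,946,000 × 2.1% × 57/365 = £9,661.2658
14 Mar – 30 Jun 2005: 109 days at 50 mills → £2,946,000 × 5% × 109/365 = £43,988.2192
Total = £124,595.6219

£124,595.62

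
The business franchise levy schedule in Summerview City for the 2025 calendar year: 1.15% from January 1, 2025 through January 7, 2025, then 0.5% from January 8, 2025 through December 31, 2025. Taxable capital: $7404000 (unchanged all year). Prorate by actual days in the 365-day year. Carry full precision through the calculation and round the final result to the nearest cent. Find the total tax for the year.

January 1 – January 7, 2025: 7 days at 1.15% → $7404000 × 1.15% × 7/365 = $1632.9370
January 8 – December 31, 2025: 358 days at 0.5% → $7404000 × 0.5% × 358/365 = $36310.0274
Total = $37942.9644

$37942.96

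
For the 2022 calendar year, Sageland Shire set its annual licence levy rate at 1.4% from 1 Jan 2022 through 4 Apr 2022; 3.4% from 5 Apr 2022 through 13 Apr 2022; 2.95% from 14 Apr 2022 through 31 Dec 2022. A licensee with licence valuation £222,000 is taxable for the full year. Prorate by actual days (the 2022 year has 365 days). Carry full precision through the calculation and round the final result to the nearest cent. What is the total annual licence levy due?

£5,687.46

1 Jan – 4 Apr 2022: 94 days at 1.4% → £222,000 × 1.4% × 94/365 = £800.4164
5 Apr – 13 Apr 2022: 9 days at 3.4% → £222,000 × 3.4% × 9/365 = £186.1151
14 Apr – 31 Dec 2022: 262 days at 2.95% → £222,000 × 2.95% × 262/365 = £4,700.9260
Total = £5,687.4575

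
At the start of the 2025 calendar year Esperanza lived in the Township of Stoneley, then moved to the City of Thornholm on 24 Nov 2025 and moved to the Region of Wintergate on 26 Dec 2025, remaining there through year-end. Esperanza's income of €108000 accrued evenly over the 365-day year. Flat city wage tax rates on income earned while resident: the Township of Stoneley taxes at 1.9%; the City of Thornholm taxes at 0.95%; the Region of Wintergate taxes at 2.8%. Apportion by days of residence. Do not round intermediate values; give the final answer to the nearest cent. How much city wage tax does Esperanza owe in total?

The Township of Stoneley, 1 Jan – 23 Nov 2025: 327 days → €108000 × 1.9% × 327/365 = €1838.3671
The City of Thornholm, 24 Nov – 25 Dec 2025: 32 days → €108000 × 0.95% × 32/365 = €89.9507
The Region of Wintergate, 26 Dec – 31 Dec 2025: 6 days → €108000 × 2.8% × 6/365 = €49.7096
Total = €1978.0274

€1978.03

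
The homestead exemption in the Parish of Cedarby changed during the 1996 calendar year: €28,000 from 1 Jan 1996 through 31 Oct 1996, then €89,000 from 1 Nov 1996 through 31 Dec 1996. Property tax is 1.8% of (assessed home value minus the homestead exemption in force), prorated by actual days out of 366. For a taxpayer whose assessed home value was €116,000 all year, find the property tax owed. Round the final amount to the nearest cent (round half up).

€1,401.00

1 Jan – 31 Oct 1996: 305 days, exemption €28,000 → (€116,000 − €28,000) × 1.8% × 305/366 = €1,320.0000
1 Nov – 31 Dec 1996: 61 days, exemption €89,000 → (€116,000 − €89,000) × 1.8% × 61/366 = €81.0000
Total = €1,401.0000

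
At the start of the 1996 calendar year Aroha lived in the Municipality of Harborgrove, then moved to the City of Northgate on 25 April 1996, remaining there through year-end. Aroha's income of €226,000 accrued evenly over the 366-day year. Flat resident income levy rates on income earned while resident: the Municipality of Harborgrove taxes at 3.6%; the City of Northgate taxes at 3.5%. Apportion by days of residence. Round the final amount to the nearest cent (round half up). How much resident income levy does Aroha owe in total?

€7,981.01

The Municipality of Harborgrove, 1 January – 24 April 1996: 115 days → €226,000 × 3.6% × 115/366 = €2,556.3934
The City of Northgate, 25 April – 31 December 1996: 251 days → €226,000 × 3.5% × 251/366 = €5,424.6175
Total = €7,981.0109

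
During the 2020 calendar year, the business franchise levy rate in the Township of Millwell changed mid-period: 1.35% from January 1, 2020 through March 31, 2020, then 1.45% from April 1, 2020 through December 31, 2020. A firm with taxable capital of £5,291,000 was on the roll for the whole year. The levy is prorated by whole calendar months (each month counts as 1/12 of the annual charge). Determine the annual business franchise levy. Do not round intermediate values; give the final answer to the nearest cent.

£75,396.75

January 1 – March 31, 2020: 3 months at 1.35% → £5,291,000 × 1.35% × 3/12 = £17,857.1250
April 1 – December 31, 2020: 9 months at 1.45% → £5,291,000 × 1.45% × 9/12 = £57,539.6250
Total = £75,396.7500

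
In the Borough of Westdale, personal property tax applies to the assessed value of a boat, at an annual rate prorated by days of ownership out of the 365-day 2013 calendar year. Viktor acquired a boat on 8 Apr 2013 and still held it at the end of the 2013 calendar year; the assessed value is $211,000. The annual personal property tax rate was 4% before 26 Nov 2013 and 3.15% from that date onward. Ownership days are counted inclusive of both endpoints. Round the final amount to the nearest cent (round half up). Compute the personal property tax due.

$6,020.15

8 Apr – 25 Nov 2013: 232 days at 4% → $211,000 × 4% × 232/365 = $5,364.6027
26 Nov – 31 Dec 2013: 36 days at 3.15% → $211,000 × 3.15% × 36/365 = $655.5452
Total = $6,020.1479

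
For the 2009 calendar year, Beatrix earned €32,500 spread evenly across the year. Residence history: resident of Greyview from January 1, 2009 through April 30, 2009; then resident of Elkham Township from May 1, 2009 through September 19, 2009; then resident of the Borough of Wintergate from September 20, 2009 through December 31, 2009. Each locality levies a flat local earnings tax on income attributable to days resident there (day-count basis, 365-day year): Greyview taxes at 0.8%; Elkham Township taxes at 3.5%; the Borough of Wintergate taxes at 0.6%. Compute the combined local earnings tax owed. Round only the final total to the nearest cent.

€583.04

Greyview, January 1 – April 30, 2009: 120 days → €32,500 × 0.8% × 120/365 = €85.4795
Elkham Township, May 1 – September 19, 2009: 142 days → €32,500 × 3.5% × 142/365 = €442.5342
The Borough of Wintergate, September 20 – December 31, 2009: 103 days → €32,500 × 0.6% × 103/365 = €55.0274
Total = €583.0411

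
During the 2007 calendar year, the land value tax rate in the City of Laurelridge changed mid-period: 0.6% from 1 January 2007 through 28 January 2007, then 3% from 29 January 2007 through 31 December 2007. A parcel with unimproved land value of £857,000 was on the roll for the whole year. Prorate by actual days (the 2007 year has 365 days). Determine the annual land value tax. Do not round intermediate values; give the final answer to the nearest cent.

£24,132.18

1 January – 28 January 2007: 28 days at 0.6% → £857,000 × 0.6% × 28/365 = £394.4548
29 January – 31 December 2007: 337 days at 3% → £857,000 × 3% × 337/365 = £23,737.7260
Total = £24,132.1808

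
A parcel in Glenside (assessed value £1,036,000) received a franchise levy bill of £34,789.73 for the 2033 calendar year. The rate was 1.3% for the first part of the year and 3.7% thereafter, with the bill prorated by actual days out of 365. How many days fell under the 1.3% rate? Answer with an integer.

52 days

Let d = days at the first rate; then 365 − d days at the second rate.
£1,036,000 × [1.3%·d + 3.7%·(365−d)] / 365 = £34,789.73
Solving gives d = 52, so the new rate took effect on 22 Feb 2033.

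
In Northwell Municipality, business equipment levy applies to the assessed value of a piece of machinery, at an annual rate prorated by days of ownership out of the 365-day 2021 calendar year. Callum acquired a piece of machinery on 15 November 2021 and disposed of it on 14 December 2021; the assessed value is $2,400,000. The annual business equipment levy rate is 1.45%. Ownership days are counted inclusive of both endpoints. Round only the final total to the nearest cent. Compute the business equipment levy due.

$2,860.27

Days held (15 November – 14 December 2021): 30 out of 365
Tax = $2,400,000 × 1.45% × 30/365 = $2,860.2740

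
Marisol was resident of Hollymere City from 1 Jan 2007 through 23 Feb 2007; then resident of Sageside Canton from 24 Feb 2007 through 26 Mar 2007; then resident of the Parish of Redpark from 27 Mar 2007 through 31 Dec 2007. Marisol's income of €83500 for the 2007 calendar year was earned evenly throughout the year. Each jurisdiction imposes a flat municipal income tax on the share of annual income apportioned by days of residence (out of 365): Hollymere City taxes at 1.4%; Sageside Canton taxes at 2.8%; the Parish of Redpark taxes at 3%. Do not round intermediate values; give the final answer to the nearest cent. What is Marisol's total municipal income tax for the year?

€2293.16

Hollymere City, 1 Jan – 23 Feb 2007: 54 days → €83500 × 1.4% × 54/365 = €172.9479
Sageside Canton, 24 Feb – 26 Mar 2007: 31 days → €83500 × 2.8% × 31/365 = €198.5699
The Parish of Redpark, 27 Mar – 31 Dec 2007: 280 days → €83500 × 3% × 280/365 = €1921.6438
Total = €2293.1616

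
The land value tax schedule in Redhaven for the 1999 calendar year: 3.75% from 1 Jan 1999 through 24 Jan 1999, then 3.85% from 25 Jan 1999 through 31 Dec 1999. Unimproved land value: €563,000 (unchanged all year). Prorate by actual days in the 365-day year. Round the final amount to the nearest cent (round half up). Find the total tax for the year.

1 Jan – 24 Jan 1999: 24 days at 3.75% → €563,000 × 3.75% × 24/365 = €1,388.2192
25 Jan – 31 Dec 1999: 341 days at 3.85% → €563,000 × 3.85% × 341/365 = €20,250.2616
Total = €21,638.4808

€21,638.48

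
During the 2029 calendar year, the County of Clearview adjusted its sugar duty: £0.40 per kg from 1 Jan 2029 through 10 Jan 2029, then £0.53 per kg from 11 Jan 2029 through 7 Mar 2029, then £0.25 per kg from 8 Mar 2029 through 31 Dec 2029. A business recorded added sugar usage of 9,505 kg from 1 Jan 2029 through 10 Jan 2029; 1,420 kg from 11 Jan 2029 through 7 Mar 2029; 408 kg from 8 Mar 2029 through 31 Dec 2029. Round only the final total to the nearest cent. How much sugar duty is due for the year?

1 Jan – 10 Jan 2029: 9,505 kg at £0.40/kg → £3802.00
11 Jan – 7 Mar 2029: 1,420 kg at £0.53/kg → £752.60
8 Mar – 31 Dec 2029: 408 kg at £0.25/kg → £102.00

£4656.60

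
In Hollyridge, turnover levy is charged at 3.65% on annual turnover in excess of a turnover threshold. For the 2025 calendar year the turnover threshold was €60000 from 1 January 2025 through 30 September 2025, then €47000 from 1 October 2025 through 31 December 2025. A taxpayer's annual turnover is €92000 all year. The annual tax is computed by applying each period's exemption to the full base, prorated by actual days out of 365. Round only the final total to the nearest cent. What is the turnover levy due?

1 January – 30 September 2025: 273 days, exemption €60000 → (€92000 − €60000) × 3.65% × 273/365 = €873.6000
1 October – 31 December 2025: 92 days, exemption €47000 → (€92000 − €47000) × 3.65% × 92/365 = €414.0000
Total = €1287.6000

€1287.60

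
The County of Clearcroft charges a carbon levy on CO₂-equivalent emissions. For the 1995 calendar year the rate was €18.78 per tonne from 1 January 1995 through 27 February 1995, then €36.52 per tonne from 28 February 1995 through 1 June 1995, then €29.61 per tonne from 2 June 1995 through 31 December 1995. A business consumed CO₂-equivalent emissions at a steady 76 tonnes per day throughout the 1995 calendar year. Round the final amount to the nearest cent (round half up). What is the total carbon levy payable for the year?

1 January – 27 February 1995: 58 days × 76 tonnes/day = 4,408 tonnes at €18.78/tonne → €82,782.24
28 February – 1 June 1995: 94 days × 76 tonnes/day = 7,144 tonnes at €36.52/tonne → €260,898.88
2 June – 31 December 1995: 213 days × 76 tonnes/day = 16,188 tonnes at €29.61/tonne → €479,326.68

€823,007.80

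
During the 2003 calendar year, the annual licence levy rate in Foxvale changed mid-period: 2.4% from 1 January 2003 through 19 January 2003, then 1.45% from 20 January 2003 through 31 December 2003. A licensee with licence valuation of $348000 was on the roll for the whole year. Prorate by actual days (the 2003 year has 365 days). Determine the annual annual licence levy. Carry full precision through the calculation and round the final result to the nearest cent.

1 January – 19 January 2003: 19 days at 2.4% → $348000 × 2.4% × 19/365 = $434.7616
20 January – 31 December 2003: 346 days at 1.45% → $348000 × 1.45% × 346/365 = $4783.3315
Total = $5218.0932

$5218.09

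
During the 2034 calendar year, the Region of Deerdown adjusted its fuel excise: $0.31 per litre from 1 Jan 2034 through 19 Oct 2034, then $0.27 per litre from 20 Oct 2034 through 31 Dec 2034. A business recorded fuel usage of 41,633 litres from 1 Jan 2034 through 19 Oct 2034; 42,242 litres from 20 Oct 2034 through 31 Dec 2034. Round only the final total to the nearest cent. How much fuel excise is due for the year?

1 Jan – 19 Oct 2034: 41,633 litres at $0.31/litre → $12,906.23
20 Oct – 31 Dec 2034: 42,242 litres at $0.27/litre → $11,405.34

$24,311.57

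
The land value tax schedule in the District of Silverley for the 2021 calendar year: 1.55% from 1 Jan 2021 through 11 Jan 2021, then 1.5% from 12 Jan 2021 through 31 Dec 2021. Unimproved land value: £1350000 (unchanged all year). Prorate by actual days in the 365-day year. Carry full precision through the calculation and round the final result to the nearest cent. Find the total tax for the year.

£20270.34

1 Jan – 11 Jan 2021: 11 days at 1.55% → £1350000 × 1.55% × 11/365 = £630.6164
12 Jan – 31 Dec 2021: 354 days at 1.5% → £1350000 × 1.5% × 354/365 = £19639.7260
Total = £20270.3425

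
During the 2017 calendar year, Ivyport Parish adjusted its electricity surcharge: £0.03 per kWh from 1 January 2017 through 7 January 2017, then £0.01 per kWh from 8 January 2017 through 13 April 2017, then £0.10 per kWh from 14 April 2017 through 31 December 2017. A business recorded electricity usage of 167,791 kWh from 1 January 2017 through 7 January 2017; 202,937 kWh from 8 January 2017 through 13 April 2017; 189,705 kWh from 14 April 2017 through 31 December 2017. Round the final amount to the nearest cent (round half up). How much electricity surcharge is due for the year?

£26,033.60

1 January – 7 January 2017: 167,791 kWh at £0.03/kWh → £5,033.73
8 January – 13 April 2017: 202,937 kWh at £0.01/kWh → £2,029.37
14 April – 31 December 2017: 189,705 kWh at £0.10/kWh → £18,970.50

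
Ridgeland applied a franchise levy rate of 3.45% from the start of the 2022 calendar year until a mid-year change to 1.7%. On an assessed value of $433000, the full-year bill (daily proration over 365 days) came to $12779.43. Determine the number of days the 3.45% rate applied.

261 days

Let d = days at the first rate; then 365 − d days at the second rate.
$433000 × [3.45%·d + 1.7%·(365−d)] / 365 = $12779.43
Solving gives d = 261, so the new rate took effect on September 19, 2022.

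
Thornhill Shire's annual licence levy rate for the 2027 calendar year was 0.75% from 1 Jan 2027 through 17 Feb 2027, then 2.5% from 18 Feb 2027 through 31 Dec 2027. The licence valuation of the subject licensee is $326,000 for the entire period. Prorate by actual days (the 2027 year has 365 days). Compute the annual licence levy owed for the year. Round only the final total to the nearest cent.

1 Jan – 17 Feb 2027: 48 days at 0.75% → $326,000 × 0.75% × 48/365 = $321.5342
18 Feb – 31 Dec 2027: 317 days at 2.5% → $326,000 × 2.5% × 317/365 = $7,078.2192
Total = $7,399.7534

$7,399.75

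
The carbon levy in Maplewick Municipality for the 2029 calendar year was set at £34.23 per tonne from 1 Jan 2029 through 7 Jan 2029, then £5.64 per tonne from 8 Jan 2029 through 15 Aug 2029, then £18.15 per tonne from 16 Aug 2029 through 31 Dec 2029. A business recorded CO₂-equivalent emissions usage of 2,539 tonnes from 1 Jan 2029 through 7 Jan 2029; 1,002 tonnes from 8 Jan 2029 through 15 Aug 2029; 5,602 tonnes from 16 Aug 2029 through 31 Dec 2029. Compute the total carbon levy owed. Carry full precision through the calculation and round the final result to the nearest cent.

£194,237.55

1 Jan – 7 Jan 2029: 2,539 tonnes at £34.23/tonne → £86,909.97
8 Jan – 15 Aug 2029: 1,002 tonnes at £5.64/tonne → £5,651.28
16 Aug – 31 Dec 2029: 5,602 tonnes at £18.15/tonne → £101,676.30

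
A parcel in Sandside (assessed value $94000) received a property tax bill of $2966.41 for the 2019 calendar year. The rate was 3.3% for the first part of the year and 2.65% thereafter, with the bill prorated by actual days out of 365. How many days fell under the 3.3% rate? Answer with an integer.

284 days

Let d = days at the first rate; then 365 − d days at the second rate.
$94000 × [3.3%·d + 2.65%·(365−d)] / 365 = $2966.41
Solving gives d = 284, so the new rate took effect on 12 Oct 2019.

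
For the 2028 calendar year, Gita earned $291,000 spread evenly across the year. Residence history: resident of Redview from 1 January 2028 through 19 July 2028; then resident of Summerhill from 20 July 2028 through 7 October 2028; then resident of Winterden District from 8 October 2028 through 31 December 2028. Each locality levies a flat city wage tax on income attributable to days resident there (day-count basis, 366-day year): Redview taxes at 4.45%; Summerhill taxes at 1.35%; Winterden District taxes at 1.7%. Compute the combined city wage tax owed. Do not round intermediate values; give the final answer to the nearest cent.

$9,119.19

Redview, 1 January – 19 July 2028: 201 days → $291,000 × 4.45% × 201/366 = $7,111.6107
Summerhill, 20 July – 7 October 2028: 80 days → $291,000 × 1.35% × 80/366 = $858.6885
Winterden District, 8 October – 31 December 2028: 85 days → $291,000 × 1.7% × 85/366 = $1,148.8934
Total = $9,119.1926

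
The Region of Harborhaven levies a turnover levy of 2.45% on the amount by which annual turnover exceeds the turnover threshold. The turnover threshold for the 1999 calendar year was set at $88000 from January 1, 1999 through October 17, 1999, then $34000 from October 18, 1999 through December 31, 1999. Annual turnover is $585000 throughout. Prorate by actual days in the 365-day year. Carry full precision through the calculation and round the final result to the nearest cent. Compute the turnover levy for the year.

$12448.35

January 1 – October 17, 1999: 290 days, exemption $88000 → ($585000 − $88000) × 2.45% × 290/365 = $9674.4795
October 18 – December 31, 1999: 75 days, exemption $34000 → ($585000 − $34000) × 2.45% × 75/365 = $2773.8699
Total = $12448.3493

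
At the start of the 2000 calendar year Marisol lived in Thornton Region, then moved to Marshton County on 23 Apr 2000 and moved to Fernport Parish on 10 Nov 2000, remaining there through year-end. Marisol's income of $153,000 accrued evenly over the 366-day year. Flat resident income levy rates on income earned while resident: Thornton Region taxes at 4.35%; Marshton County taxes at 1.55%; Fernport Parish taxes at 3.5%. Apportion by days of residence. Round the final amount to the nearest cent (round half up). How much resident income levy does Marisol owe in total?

Thornton Region, 1 Jan – 22 Apr 2000: 113 days → $153,000 × 4.35% × 113/366 = $2,054.8402
Marshton County, 23 Apr – 9 Nov 2000: 201 days → $153,000 × 1.55% × 201/366 = $1,302.3811
Fernport Parish, 10 Nov – 31 Dec 2000: 52 days → $153,000 × 3.5% × 52/366 = $760.8197
Total = $4,118.0410

$4,118.04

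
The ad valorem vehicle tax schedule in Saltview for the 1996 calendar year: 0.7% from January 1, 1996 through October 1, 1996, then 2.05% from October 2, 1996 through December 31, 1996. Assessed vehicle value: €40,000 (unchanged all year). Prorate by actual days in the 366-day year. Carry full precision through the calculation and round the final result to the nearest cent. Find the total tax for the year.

€414.26

January 1 – October 1, 1996: 275 days at 0.7% → €40,000 × 0.7% × 275/366 = €210.3825
October 2 – December 31, 1996: 91 days at 2.05% → €40,000 × 2.05% × 91/366 = €203.8798
Total = €414.2623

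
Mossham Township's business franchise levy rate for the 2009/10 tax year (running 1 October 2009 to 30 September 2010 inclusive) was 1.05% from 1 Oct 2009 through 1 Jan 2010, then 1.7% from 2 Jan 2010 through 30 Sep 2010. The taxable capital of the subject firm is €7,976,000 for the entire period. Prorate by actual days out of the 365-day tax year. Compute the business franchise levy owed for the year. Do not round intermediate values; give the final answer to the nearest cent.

€122,382.43

1 Oct 2009 – 1 Jan 2010: 93 days at 1.05% → €7,976,000 × 1.05% × 93/365 = €21,338.5315
2 Jan – 30 Sep 2010: 272 days at 1.7% → €7,976,000 × 1.7% × 272/365 = €101,043.9014
Total = €122,382.4329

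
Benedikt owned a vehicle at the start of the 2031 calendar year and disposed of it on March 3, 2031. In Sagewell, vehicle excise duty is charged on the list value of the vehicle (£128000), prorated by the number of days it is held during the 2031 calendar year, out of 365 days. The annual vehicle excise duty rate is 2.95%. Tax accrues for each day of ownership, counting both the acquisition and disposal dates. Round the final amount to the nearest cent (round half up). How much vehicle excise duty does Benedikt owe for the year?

£641.40

Days held (January 1 – March 3, 2031): 62 out of 365
Tax = £128000 × 2.95% × 62/365 = £641.4027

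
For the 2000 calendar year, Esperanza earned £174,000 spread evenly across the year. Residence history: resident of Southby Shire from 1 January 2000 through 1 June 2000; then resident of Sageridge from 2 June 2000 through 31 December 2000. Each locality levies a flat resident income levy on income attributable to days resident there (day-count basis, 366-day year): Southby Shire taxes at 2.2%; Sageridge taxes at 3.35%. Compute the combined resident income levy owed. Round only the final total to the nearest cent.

£4,992.52

Southby Shire, 1 January – 1 June 2000: 153 days → £174,000 × 2.2% × 153/366 = £1,600.2295
Sageridge, 2 June – 31 December 2000: 213 days → £174,000 × 3.35% × 213/366 = £3,392.2869
Total = £4,992.5164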